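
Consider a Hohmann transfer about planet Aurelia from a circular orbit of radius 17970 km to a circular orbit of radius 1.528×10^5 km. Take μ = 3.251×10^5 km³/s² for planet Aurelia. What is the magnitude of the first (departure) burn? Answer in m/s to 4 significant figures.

Transfer-ellipse semi-major axis a_t = (r₁ + r₂)/2 = (17970 + 1.528×10^5)/2 = 85385 km.
Circular speed at r = 17970 km: v_c = √(μ/r) = 4.253 km/s.
Vis-viva on the transfer ellipse at r = 17970 km gives v_t = √[μ(2/r − 1/a_t)] = 5.690 km/s.
Δv₁ = |v_t − v_c| = |5.690 − 4.253| = 1.437 km/s.

Δv₁ = 1437 m/s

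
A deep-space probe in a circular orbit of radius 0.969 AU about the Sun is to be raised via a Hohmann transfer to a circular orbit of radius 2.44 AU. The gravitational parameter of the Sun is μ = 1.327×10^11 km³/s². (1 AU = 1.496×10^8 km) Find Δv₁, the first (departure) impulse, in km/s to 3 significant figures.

In km: r₁ = 0.969 × 1.496×10^8 = 1.449624×10^8 km; r₂ = 2.44 × 1.496×10^8 = 3.65024×10^8 km.
The Hohmann ellipse has a_t = (r₁ + r₂)/2 = 2.549932×10^8 km.
Circular speed at r = 1.449624×10^8 km: v_c = √(μ/r) = 30.256 km/s.
Vis-viva on the transfer ellipse at r = 1.449624×10^8 km gives v_t = √[μ(2/r − 1/a_t)] = 36.200 km/s.
Δv₁ = |v_t − v_c| = |36.200 − 30.256| = 5.944 km/s.

Δv₁ = 5.94 km/s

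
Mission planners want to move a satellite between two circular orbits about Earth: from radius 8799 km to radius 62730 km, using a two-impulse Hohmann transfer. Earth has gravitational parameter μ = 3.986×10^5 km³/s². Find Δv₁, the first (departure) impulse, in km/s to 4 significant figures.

Transfer-ellipse semi-major axis a_t = (r₁ + r₂)/2 = (8799 + 62730)/2 = 35764.5 km.
Circular speed at r = 8799 km: v_c = √(μ/r) = 6.731 km/s.
Vis-viva on the transfer ellipse at r = 8799 km gives v_t = √[μ(2/r − 1/a_t)] = 8.914 km/s.
Δv₁ = |v_t − v_c| = |8.914 − 6.731| = 2.183 km/s.

Δv₁ = 2.183 km/s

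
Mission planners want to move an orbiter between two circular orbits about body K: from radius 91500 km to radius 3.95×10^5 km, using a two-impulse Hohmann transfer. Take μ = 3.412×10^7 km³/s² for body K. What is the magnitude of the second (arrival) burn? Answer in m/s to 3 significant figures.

The Hohmann ellipse has a_t = (r₁ + r₂)/2 = 2.4325×10^5 km.
On the circular orbit at r = 3.950×10^5 km, v_c = √(μ/r) = 9.294 km/s.
Transfer-orbit speed at the same r (vis-viva, a = a_t): v_t = √[μ(2/r − 1/a_t)] = 5.700 km/s.
Δv₂ = |v_t − v_c| = |5.700 − 9.294| = 3.594 km/s.

Δv₂ = 3590 m/s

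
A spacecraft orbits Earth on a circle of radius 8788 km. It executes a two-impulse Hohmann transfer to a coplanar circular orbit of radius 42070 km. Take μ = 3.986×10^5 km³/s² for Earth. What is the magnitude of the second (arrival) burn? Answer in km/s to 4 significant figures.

Δv₂ = 1.269 km/s

The Hohmann ellipse has a_t = (r₁ + r₂)/2 = 25429 km.
On the circular orbit at r = 42070 km, v_c = √(μ/r) = 3.0781 km/s.
Transfer-orbit speed at the same r (vis-viva, a = a_t): v_t = √[μ(2/r − 1/a_t)] = 1.8095 km/s.
Δv₂ = |v_t − v_c| = |1.8095 − 3.0781| = 1.269 km/s.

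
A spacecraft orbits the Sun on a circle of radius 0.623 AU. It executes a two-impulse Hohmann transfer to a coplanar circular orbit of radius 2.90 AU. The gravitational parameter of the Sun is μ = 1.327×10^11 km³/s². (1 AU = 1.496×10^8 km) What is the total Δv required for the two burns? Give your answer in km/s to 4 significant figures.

In km: r₁ = 0.623 × 1.496×10^8 = 9.32008×10^7 km; r₂ = 2.90 × 1.496×10^8 = 4.3384×10^8 km.
Semi-major axis of the transfer orbit: a_t = (9.32008×10^7 + 4.3384×10^8)/2 = 2.635204×10^8 km.
At r₁ the circular-orbit speed is v₁ = √(μ/r₁) = 37.733 km/s.
Transfer-orbit speed at r₁ (vis-viva): v_p = √[μ(2/r₁ − 1/a_t)] = 48.415 km/s.
First burn Δv₁ = |v_p − v₁| = 10.68 km/s.
Circular speed at r₂: v₂ = √(μ/r₂) = 17.489 km/s.
Transfer-orbit speed at r₂: v_a = √[μ(2/r₂ − 1/a_t)] = 10.401 km/s.
Second burn Δv₂ = |v₂ − v_a| = 7.088 km/s.
Δv = Δv₁ + Δv₂ = 10.68 + 7.088 = 17.77 km/s.

Δv = 17.77 km/s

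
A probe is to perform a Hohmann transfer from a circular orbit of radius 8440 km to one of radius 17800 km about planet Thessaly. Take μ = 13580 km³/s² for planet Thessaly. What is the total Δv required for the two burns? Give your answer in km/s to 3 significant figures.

Semi-major axis of the transfer orbit: a_t = (8440 + 17800)/2 = 13120 km.
At r₁ the circular-orbit speed is v₁ = √(μ/r₁) = 1.268 km/s.
On the transfer ellipse at r₁, vis-viva equation gives v_p = √[μ(2/r₁ − 1/a_t)] = 1.477 km/s.
First burn Δv₁ = |v_p − v₁| = 0.2090 km/s.
Circular speed at r₂: v₂ = √(μ/r₂) = 0.8735 km/s.
Transfer-orbit speed at r₂: v_a = √[μ(2/r₂ − 1/a_t)] = 0.7006 km/s.
Second burn Δv₂ = |v₂ − v_a| = 0.1729 km/s.
Total Δv = Δv₁ + Δv₂ = 0.3819 km/s.

Δv = 0.382 km/s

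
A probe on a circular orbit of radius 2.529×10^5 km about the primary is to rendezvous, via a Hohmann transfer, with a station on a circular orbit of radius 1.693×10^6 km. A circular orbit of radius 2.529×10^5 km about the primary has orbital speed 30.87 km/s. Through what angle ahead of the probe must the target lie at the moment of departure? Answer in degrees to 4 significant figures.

φ = 101.6°

From the circular-orbit relation v² = μ/r at r = 2.529×10^5 km: μ = v²r = (30.87)² × 2.529×10^5 = 2.41003×10^8 km³/s².
Semi-major axis of the transfer orbit: a_t = (2.529×10^5 + 1.693×10^6)/2 = 9.7295×10^5 km.
The half-period of the transfer ellipse is t = π√(a_t³/μ) = 1.9421×10^5 s.
Target angular speed ω₂ = √(μ/r₂³) = 7.0473×10^-6 rad/s.
Angle swept by the target during transfer: ω₂·t = 1.3687 rad = 78.42°.
Arrival is 180° from departure on the ellipse, so φ = 180° − 78.42° = 101.6°.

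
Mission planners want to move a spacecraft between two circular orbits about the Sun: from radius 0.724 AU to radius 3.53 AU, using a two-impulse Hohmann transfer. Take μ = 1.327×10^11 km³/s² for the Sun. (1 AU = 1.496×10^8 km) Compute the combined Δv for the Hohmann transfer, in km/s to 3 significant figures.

Δv = 16.7 km/s

In km: r₁ = 0.724 × 1.496×10^8 = 1.083104×10^8 km; r₂ = 3.53 × 1.496×10^8 = 5.28088×10^8 km.
Semi-major axis of the transfer orbit: a_t = (1.083104×10^8 + 5.28088×10^8)/2 = 3.181992×10^8 km.
Circular speed at r₁: v₁ = √(μ/r₁) = √(1.327×10^11/1.083104×10^8) = 35.00 km/s.
On the transfer ellipse at r₁, v² = μ(2/r − 1/a) gives v_p = √[μ(2/r₁ − 1/a_t)] = 45.09 km/s.
First burn Δv₁ = |v_p − v₁| = 10.09 km/s.
At r₂, v₂ = √(μ/r₂) = 15.852 km/s.
Transfer-orbit speed at r₂: v_a = √[μ(2/r₂ − 1/a_t)] = 9.2484 km/s.
Second burn Δv₂ = |v₂ − v_a| = 6.604 km/s.
Δv = Δv₁ + Δv₂ = 10.09 + 6.604 = 16.69 km/s.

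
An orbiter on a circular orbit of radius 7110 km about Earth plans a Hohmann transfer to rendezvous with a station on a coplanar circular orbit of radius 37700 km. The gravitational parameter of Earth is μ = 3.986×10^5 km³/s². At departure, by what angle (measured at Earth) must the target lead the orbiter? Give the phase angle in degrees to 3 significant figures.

Semi-major axis of the transfer orbit: a_t = (7110 + 37700)/2 = 22405 km.
The half-period of the transfer ellipse is t = π√(a_t³/μ) = 16688 s.
The target's mean motion on its circular orbit is ω₂ = √(μ/r₂³) = 8.6250×10^-5 rad/s.
Angle swept by the target during transfer: ω₂·t = 1.4393 rad = 82.47°.
The orbiter traverses 180° on the transfer ellipse, so the target must lead by 180° − 82.47° = 97.5°.

φ = 97.5°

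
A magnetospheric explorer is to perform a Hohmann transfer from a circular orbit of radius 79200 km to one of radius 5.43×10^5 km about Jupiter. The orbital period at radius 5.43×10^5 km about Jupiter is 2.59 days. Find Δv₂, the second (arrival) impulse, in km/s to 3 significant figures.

Δv₂ = 7.55 km/s

From Kepler's third law T² = 4π²r³/μ at r = 5.43×10^5 km, T = 2.59 days = 2.59 × 86400 s = 2.23776×10^5 s: μ = 4π²r³/T² = 1.26221×10^8 km³/s².
The Hohmann ellipse has a_t = (r₁ + r₂)/2 = 3.111×10^5 km.
Circular speed at r = 5.430×10^5 km: v_c = √(μ/r) = 15.2464 km/s.
Transfer-orbit speed at the same r (vis-viva, a = a_t): v_t = √[μ(2/r − 1/a_t)] = 7.69270 km/s.
Δv₂ = |v_t − v_c| = |7.69270 − 15.2464| = 7.554 km/s.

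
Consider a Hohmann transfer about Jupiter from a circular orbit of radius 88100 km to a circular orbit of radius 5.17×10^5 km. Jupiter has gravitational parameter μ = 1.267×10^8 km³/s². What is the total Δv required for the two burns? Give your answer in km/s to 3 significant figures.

Transfer-ellipse semi-major axis a_t = (r₁ + r₂)/2 = (88100 + 5.170×10^5)/2 = 3.0255×10^5 km.
Circular speed at r₁: v₁ = √(μ/r₁) = √(1.267×10^8/88100) = 37.92 km/s.
Transfer-orbit speed at r₁ (vis-viva): v_p = √[μ(2/r₁ − 1/a_t)] = 49.57 km/s.
First burn Δv₁ = |v_p − v₁| = 11.65 km/s.
Circular speed at r₂: v₂ = √(μ/r₂) = 15.655 km/s.
Transfer-orbit speed at r₂: v_a = √[μ(2/r₂ − 1/a_t)] = 8.4476 km/s.
Second burn Δv₂ = |v₂ − v_a| = 7.207 km/s.
Total Δv = Δv₁ + Δv₂ = 18.86 km/s.

Δv = 18.9 km/s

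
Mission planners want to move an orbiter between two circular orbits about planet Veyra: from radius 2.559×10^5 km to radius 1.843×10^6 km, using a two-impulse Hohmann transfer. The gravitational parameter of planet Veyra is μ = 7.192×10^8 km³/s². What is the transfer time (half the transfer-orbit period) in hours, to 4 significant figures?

Semi-major axis of the transfer orbit: a_t = (2.559×10^5 + 1.843×10^6)/2 = 1.04945×10^6 km.
Transfer time t = π√(a_t³/μ) = π√((1.04945×10^6)³ / 7.192×10^8) = 1.2594×10^5 s.
Converting: 1.2594×10^5 s ÷ 3600 s/hour = 34.98 hours.

t = 34.98 hours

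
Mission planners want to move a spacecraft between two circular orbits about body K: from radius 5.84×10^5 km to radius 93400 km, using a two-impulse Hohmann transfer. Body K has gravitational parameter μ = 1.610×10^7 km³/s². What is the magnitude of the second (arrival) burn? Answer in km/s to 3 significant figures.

Δv₂ = 4.11 km/s

Transfer-ellipse semi-major axis a_t = (r₁ + r₂)/2 = (5.840×10^5 + 93400)/2 = 3.387×10^5 km.
On the circular orbit at r = 93400 km, v_c = √(μ/r) = 13.129 km/s.
Vis-viva on the transfer ellipse at r = 93400 km gives v_t = √[μ(2/r − 1/a_t)] = 17.240 km/s.
Δv₂ = |v_t − v_c| = |17.240 − 13.129| = 4.111 km/s.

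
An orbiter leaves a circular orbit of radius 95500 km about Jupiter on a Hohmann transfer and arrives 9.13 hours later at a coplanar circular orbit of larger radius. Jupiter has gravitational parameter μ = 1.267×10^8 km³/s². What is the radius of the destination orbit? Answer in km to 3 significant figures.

r₂ = 3.85×10^5 km

Transfer time t = 9.13 hours = 32868 s, and t = π√(a_t³/μ).
So a_t = (μ t²/π²)^(1/3) = (1.267×10^8 × (32868)² / π²)^(1/3) = 2.4026×10^5 km.
Since a_t = (r₁ + r₂)/2, r₂ = 2a_t − r₁ = 2×2.4026×10^5 − 95500 = 3.8502×10^5 km.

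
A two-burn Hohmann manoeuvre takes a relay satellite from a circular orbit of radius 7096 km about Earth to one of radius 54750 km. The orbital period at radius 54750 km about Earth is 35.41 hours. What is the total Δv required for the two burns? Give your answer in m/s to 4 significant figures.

From Kepler's third law T² = 4π²r³/μ at r = 54750 km, T = 35.41 hours = 35.41 × 3600 s = 1.27476×10^5 s: μ = 4π²r³/T² = 3.98708×10^5 km³/s².
Semi-major axis of the transfer orbit: a_t = (7096 + 54750)/2 = 30923 km.
At r₁ the circular-orbit speed is v₁ = √(μ/r₁) = 7.496 km/s.
Transfer-orbit speed at r₁ (v² = μ(2/r − 1/a)): v_p = √[μ(2/r₁ − 1/a_t)] = 9.974 km/s.
First burn Δv₁ = |v_p − v₁| = 2.478 km/s.
At r₂, v₂ = √(μ/r₂) = 2.699 km/s.
Transfer-orbit speed at r₂: v_a = √[μ(2/r₂ − 1/a_t)] = 1.293 km/s.
Second burn Δv₂ = |v₂ − v_a| = 1.406 km/s.
Δv = Δv₁ + Δv₂ = 2.478 + 1.406 = 3.884 km/s.

Δv = 3884 m/s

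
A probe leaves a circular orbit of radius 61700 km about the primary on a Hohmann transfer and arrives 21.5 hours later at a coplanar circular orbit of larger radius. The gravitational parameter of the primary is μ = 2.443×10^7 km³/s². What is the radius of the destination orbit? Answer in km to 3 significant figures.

Transfer time t = 21.5 hours = 77400 s, and t = π√(a_t³/μ).
So a_t = (μ t²/π²)^(1/3) = (2.443×10^7 × (77400)² / π²)^(1/3) = 2.4568×10^5 km.
Since a_t = (r₁ + r₂)/2, r₂ = 2a_t − r₁ = 2×2.4568×10^5 − 61700 = 4.2966×10^5 km.

r₂ = 4.30×10^5 km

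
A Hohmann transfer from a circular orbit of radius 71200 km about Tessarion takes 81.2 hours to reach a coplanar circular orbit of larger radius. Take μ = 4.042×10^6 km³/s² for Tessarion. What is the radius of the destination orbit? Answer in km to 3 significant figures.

Transfer time t = 81.2 hours = 2.9232×10^5 s, and t = π√(a_t³/μ).
So a_t = (μ t²/π²)^(1/3) = (4.042×10^6 × (2.9232×10^5)² / π²)^(1/3) = 3.2709×10^5 km.
Since a_t = (r₁ + r₂)/2, r₂ = 2a_t − r₁ = 2×3.2709×10^5 − 71200 = 5.8298×10^5 km.

r₂ = 5.83×10^5 km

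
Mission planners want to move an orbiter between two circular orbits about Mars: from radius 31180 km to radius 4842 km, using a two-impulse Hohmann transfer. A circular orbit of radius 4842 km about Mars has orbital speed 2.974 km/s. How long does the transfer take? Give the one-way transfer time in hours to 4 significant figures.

t = 10.19 hours

From the circular-orbit relation v² = μ/r at r = 4842 km: μ = v²r = (2.974)² × 4842 = 42825.9 km³/s².
Semi-major axis of the transfer orbit: a_t = (31180 + 4842)/2 = 18011 km.
By Kepler's third law the transfer-orbit period is T = 2π√(a_t³/μ), so t = T/2 = 36690 s.
Converting: 36690 s ÷ 3600 s/hour = 10.19 hours.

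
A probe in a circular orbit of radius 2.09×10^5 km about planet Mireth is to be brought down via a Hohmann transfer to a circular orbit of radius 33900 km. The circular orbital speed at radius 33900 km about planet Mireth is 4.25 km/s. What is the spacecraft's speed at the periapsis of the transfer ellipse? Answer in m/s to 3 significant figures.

From the circular-orbit relation v² = μ/r at r = 33900 km: μ = v²r = (4.25)² × 33900 = 6.12319×10^5 km³/s².
Semi-major axis of the transfer orbit: a_t = (2.090×10^5 + 33900)/2 = 1.2145×10^5 km.
The periapsis of the transfer ellipse is at r = 33900 km.
Applying v² = μ(2/r − 1/a_t): v = 5.575 km/s.

v = 5580 m/s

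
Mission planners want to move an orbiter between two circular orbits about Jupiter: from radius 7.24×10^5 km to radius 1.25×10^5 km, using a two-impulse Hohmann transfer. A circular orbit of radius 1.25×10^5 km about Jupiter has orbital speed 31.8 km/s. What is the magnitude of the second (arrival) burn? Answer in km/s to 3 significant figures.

Δv₂ = 9.73 km/s

From the circular-orbit relation v² = μ/r at r = 1.25×10^5 km: μ = v²r = (31.8)² × 1.25×10^5 = 1.26405×10^8 km³/s².
Transfer-ellipse semi-major axis a_t = (r₁ + r₂)/2 = (7.240×10^5 + 1.250×10^5)/2 = 4.245×10^5 km.
On the circular orbit at r = 1.250×10^5 km, v_c = √(μ/r) = 31.80 km/s.
Vis-viva on the transfer ellipse at r = 1.250×10^5 km gives v_t = √[μ(2/r − 1/a_t)] = 41.53 km/s.
Δv₂ = |v_t − v_c| = |41.53 − 31.80| = 9.730 km/s.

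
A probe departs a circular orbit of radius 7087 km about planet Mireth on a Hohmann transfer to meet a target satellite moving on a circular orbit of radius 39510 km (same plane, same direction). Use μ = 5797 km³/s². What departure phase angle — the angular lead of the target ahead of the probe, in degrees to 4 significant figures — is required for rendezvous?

Semi-major axis of the transfer orbit: a_t = (7087 + 39510)/2 = 23298.5 km.
The half-period of the transfer ellipse is t = π√(a_t³/μ) = 1.4674×10^5 s.
The target's mean motion on its circular orbit is ω₂ = √(μ/r₂³) = 9.6949×10^-6 rad/s.
Angle swept by the target during transfer: ω₂·t = 1.4226 rad = 81.51°.
The probe traverses 180° on the transfer ellipse, so the target must lead by 180° − 81.51° = 98.49°.

φ = 98.49°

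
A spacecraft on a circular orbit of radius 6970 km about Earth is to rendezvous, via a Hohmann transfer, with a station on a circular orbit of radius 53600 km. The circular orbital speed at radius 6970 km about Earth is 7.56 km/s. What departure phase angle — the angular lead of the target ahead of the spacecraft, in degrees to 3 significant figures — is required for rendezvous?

From the circular-orbit relation v² = μ/r at r = 6970 km: μ = v²r = (7.56)² × 6970 = 3.98361×10^5 km³/s².
Transfer-ellipse semi-major axis a_t = (r₁ + r₂)/2 = (6970 + 53600)/2 = 30285 km.
The half-period of the transfer ellipse is t = π√(a_t³/μ) = 26233 s.
Target angular speed ω₂ = √(μ/r₂³) = 5.0862×10^-5 rad/s.
Angle swept by the target during transfer: ω₂·t = 1.3343 rad = 76.45°.
The spacecraft traverses 180° on the transfer ellipse, so the target must lead by 180° − 76.45° = 104°.

φ = 104°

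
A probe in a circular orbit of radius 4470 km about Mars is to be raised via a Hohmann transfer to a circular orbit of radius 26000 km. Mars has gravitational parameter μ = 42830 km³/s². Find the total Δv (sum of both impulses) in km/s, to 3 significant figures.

Semi-major axis of the transfer orbit: a_t = (4470 + 26000)/2 = 15235 km.
At r₁ the circular-orbit speed is v₁ = √(μ/r₁) = 3.09542 km/s.
On the transfer ellipse at r₁, v² = μ(2/r − 1/a) gives v_p = √[μ(2/r₁ − 1/a_t)] = 4.04376 km/s.
First burn Δv₁ = |v_p − v₁| = 0.9483 km/s.
At r₂, v₂ = √(μ/r₂) = 1.2835 km/s.
Transfer-orbit speed at r₂: v_a = √[μ(2/r₂ − 1/a_t)] = 0.69522 km/s.
Second burn Δv₂ = |v₂ − v_a| = 0.5883 km/s.
Total Δv = Δv₁ + Δv₂ = 1.537 km/s.

Δv = 1.54 km/s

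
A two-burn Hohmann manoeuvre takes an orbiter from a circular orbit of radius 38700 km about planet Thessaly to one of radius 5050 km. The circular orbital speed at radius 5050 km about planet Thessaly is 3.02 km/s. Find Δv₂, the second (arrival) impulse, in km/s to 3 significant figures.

From the circular-orbit relation v² = μ/r at r = 5050 km: μ = v²r = (3.02)² × 5050 = 46058.0 km³/s².
The Hohmann ellipse has a_t = (r₁ + r₂)/2 = 21875 km.
On the circular orbit at r = 5050 km, v_c = √(μ/r) = 3.0200 km/s.
Transfer-orbit speed at the same r (vis-viva, a = a_t): v_t = √[μ(2/r − 1/a_t)] = 4.0169 km/s.
Δv₂ = |v_t − v_c| = |4.0169 − 3.0200| = 0.9969 km/s.

Δv₂ = 0.997 km/s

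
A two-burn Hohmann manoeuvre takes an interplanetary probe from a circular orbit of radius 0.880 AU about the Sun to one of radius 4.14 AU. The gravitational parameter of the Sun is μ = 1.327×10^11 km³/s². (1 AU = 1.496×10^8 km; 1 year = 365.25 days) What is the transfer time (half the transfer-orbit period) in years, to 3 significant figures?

t = 1.99 years

In km: r₁ = 0.880 × 1.496×10^8 = 1.31648×10^8 km; r₂ = 4.14 × 1.496×10^8 = 6.19344×10^8 km.
The Hohmann ellipse has a_t = (r₁ + r₂)/2 = 3.75496×10^8 km.
Transfer time t = π√(a_t³/μ) = π√((3.75496×10^8)³ / 1.327×10^11) = 6.275×10^7 s.
Converting: 6.275×10^7 s ÷ 3.15576×10^7 s/year (365.25 × 86400) = 1.99 years.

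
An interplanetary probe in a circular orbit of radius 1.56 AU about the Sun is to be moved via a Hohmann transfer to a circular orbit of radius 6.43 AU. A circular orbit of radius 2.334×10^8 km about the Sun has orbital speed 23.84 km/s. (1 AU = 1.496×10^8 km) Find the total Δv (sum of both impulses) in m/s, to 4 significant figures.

Δv = 10810 m/s

From the circular-orbit relation v² = μ/r at r = 2.334×10^8 km: μ = v²r = (23.84)² × 2.334×10^8 = 1.32652×10^11 km³/s².
In km: r₁ = 1.56 × 1.496×10^8 = 2.33376×10^8 km; r₂ = 6.43 × 1.496×10^8 = 9.61928×10^8 km.
The Hohmann ellipse has a_t = (r₁ + r₂)/2 = 5.97652×10^8 km.
At r₁ the circular-orbit speed is v₁ = √(μ/r₁) = 23.8412 km/s.
On the transfer ellipse at r₁, vis-viva equation gives v_p = √[μ(2/r₁ − 1/a_t)] = 30.2465 km/s.
First burn Δv₁ = |v_p − v₁| = 6.405 km/s.
Circular speed at r₂: v₂ = √(μ/r₂) = 11.743 km/s.
Transfer-orbit speed at r₂: v_a = √[μ(2/r₂ − 1/a_t)] = 7.3382 km/s.
Second burn Δv₂ = |v₂ − v_a| = 4.405 km/s.
Total Δv = Δv₁ + Δv₂ = 10.81 km/s.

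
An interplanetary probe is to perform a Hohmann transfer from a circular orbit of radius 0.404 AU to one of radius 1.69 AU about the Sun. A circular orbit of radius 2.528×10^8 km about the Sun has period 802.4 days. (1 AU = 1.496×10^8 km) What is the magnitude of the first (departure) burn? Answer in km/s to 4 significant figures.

Δv₁ = 12.67 km/s

From Kepler's third law T² = 4π²r³/μ at r = 2.528×10^8 km, T = 802.4 days = 802.4 × 86400 s = 6.932736×10^7 s: μ = 4π²r³/T² = 1.32703×10^11 km³/s².
In km: r₁ = 0.404 × 1.496×10^8 = 6.04384×10^7 km; r₂ = 1.69 × 1.496×10^8 = 2.52824×10^8 km.
Semi-major axis of the transfer orbit: a_t = (6.04384×10^7 + 2.52824×10^8)/2 = 1.566312×10^8 km.
On the circular orbit at r = 6.04384×10^7 km, v_c = √(μ/r) = 46.86 km/s.
Transfer-orbit speed at the same r (vis-viva, a = a_t): v_t = √[μ(2/r − 1/a_t)] = 59.53 km/s.
Δv₁ = |v_t − v_c| = |59.53 − 46.86| = 12.67 km/s.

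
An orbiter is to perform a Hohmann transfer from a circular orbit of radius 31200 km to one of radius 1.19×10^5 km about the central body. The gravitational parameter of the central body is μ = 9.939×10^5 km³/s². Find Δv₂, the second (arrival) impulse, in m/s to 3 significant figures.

The Hohmann ellipse has a_t = (r₁ + r₂)/2 = 75100 km.
On the circular orbit at r = 1.190×10^5 km, v_c = √(μ/r) = 2.890 km/s.
Vis-viva on the transfer ellipse at r = 1.190×10^5 km gives v_t = √[μ(2/r − 1/a_t)] = 1.863 km/s.
Δv₂ = |v_t − v_c| = |1.863 − 2.890| = 1.027 km/s.

Δv₂ = 1030 m/s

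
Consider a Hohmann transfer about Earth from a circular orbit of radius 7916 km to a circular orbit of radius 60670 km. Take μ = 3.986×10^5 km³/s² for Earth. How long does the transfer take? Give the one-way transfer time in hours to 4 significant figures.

The Hohmann ellipse has a_t = (r₁ + r₂)/2 = 34293 km.
Half the transfer-orbit period gives t = π√(a_t³/μ) = 31600 s.
Converting: 31600 s ÷ 3600 s/hour = 8.778 hours.

t = 8.778 hours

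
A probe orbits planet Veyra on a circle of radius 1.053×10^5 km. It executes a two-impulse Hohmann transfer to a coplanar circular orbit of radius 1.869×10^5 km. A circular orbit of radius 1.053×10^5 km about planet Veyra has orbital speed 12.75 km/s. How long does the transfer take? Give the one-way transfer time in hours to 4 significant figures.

t = 11.78 hours

From the circular-orbit relation v² = μ/r at r = 1.053×10^5 km: μ = v²r = (12.75)² × 1.053×10^5 = 1.71178×10^7 km³/s².
Transfer-ellipse semi-major axis a_t = (r₁ + r₂)/2 = (1.053×10^5 + 1.869×10^5)/2 = 1.461×10^5 km.
By Kepler's third law the transfer-orbit period is T = 2π√(a_t³/μ), so t = T/2 = 42400 s.
Converting: 42400 s ÷ 3600 s/hour = 11.78 hours.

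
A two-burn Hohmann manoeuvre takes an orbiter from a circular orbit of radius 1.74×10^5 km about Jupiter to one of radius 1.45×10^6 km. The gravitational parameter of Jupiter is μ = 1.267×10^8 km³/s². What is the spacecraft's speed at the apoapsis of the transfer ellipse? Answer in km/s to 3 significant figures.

v = 4.33 km/s

The Hohmann ellipse has a_t = (r₁ + r₂)/2 = 8.120×10^5 km.
At apoapsis, r = 1.450×10^6 km.
Vis-viva: v = √[μ(2/r − 1/a_t)] = √[1.267×10^8 × (2/1.450×10^6 − 1/8.120×10^5)] = 4.327 km/s.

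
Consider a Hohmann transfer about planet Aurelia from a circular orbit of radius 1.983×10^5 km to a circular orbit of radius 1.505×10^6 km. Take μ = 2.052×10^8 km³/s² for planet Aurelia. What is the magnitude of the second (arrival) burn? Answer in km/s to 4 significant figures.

Δv₂ = 6.042 km/s

The Hohmann ellipse has a_t = (r₁ + r₂)/2 = 8.5165×10^5 km.
On the circular orbit at r = 1.505×10^6 km, v_c = √(μ/r) = 11.6767 km/s.
Transfer-orbit speed at the same r (vis-viva, a = a_t): v_t = √[μ(2/r − 1/a_t)] = 5.63445 km/s.
Δv₂ = |v_t − v_c| = |5.63445 − 11.6767| = 6.042 km/s.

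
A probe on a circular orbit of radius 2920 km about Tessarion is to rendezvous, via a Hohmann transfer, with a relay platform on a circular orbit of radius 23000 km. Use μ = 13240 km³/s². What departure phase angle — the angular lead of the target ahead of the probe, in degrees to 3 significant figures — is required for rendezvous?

φ = 104°

Transfer-ellipse semi-major axis a_t = (r₁ + r₂)/2 = (2920 + 23000)/2 = 12960 km.
Transfer time t = π√(a_t³/μ) = 40282 s.
The target's mean motion on its circular orbit is ω₂ = √(μ/r₂³) = 3.2988×10^-5 rad/s.
Angle swept by the target during transfer: ω₂·t = 1.32882 rad = 76.14°.
Arrival is 180° from departure on the ellipse, so φ = 180° − 76.14° = 104°.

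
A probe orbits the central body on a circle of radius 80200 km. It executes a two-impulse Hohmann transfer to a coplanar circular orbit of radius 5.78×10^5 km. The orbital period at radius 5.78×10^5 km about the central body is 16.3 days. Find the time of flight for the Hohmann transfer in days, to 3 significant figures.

t = 3.50 days

From Kepler's third law T² = 4π²r³/μ at r = 5.78×10^5 km, T = 16.3 days = 16.3 × 86400 s = 1.40832×10^6 s: μ = 4π²r³/T² = 3.84362×10^6 km³/s².
Semi-major axis of the transfer orbit: a_t = (80200 + 5.780×10^5)/2 = 3.291×10^5 km.
Half the transfer-orbit period gives t = π√(a_t³/μ) = 3.025×10^5 s.
Converting: 3.025×10^5 s ÷ 86400 s/day = 3.50 days.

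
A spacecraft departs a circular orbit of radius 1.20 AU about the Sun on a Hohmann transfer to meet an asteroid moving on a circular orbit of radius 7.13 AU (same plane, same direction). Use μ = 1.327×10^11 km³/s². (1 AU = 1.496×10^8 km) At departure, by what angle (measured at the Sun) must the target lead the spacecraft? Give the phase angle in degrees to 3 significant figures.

In km: r₁ = 1.20 × 1.496×10^8 = 1.7952×10^8 km; r₂ = 7.13 × 1.496×10^8 = 1.066648×10^9 km.
Transfer-ellipse semi-major axis a_t = (r₁ + r₂)/2 = (1.7952×10^8 + 1.066648×10^9)/2 = 6.23084×10^8 km.
Transfer time t = π√(a_t³/μ) = 1.3413×10^8 s.
The target's mean motion on its circular orbit is ω₂ = √(μ/r₂³) = 1.0457×10^-8 rad/s.
Angle swept by the target during transfer: ω₂·t = 1.4026 rad = 80.36°.
Arrival is 180° from departure on the ellipse, so φ = 180° − 80.36° = 99.6°.

φ = 99.6°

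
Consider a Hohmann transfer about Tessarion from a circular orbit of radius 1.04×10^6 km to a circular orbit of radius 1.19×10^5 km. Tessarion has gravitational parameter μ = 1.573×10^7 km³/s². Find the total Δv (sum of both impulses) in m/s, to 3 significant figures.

Δv = 6030 m/s

Transfer-ellipse semi-major axis a_t = (r₁ + r₂)/2 = (1.040×10^6 + 1.190×10^5)/2 = 5.795×10^5 km.
At r₁ the circular-orbit speed is v₁ = √(μ/r₁) = 3.889 km/s.
Transfer-orbit speed at r₁ (vis-viva): v_a = √[μ(2/r₁ − 1/a_t)] = 1.762 km/s.
First burn Δv₁ = |v_a − v₁| = 2.127 km/s.
At r₂, v₂ = √(μ/r₂) = 11.497 km/s.
Transfer-orbit speed at r₂: v_p = √[μ(2/r₂ − 1/a_t)] = 15.402 km/s.
Second burn Δv₂ = |v₂ − v_p| = 3.905 km/s.
Total Δv = Δv₁ + Δv₂ = 6.032 km/s.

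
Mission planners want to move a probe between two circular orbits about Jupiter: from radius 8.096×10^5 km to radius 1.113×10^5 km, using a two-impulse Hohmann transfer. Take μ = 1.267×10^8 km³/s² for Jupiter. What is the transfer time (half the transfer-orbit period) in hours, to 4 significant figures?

The Hohmann ellipse has a_t = (r₁ + r₂)/2 = 4.6045×10^5 km.
Half the transfer-orbit period gives t = π√(a_t³/μ) = 87200 s.
Converting: 87200 s ÷ 3600 s/hour = 24.22 hours.

t = 24.22 hours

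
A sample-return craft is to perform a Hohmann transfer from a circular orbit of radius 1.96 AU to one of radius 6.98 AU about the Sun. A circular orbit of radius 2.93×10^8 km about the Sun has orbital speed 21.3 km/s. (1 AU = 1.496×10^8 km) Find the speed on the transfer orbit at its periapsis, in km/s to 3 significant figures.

v = 26.6 km/s

From the circular-orbit relation v² = μ/r at r = 2.93×10^8 km: μ = v²r = (21.3)² × 2.93×10^8 = 1.32931×10^11 km³/s².
In km: r₁ = 1.96 × 1.496×10^8 = 2.93216×10^8 km; r₂ = 6.98 × 1.496×10^8 = 1.044208×10^9 km.
Semi-major axis of the transfer orbit: a_t = (2.93216×10^8 + 1.044208×10^9)/2 = 6.68712×10^8 km.
The periapsis of the transfer ellipse is at r = 2.93216×10^8 km.
Applying v² = μ(2/r − 1/a_t): v = 26.61 km/s.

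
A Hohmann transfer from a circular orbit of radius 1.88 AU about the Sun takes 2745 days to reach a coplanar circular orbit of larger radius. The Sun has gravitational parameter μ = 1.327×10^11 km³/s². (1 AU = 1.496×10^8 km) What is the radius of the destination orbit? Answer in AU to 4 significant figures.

In km: r₁ = 1.88 × 1.496×10^8 = 2.81248×10^8 km.
Transfer time t = 2745 days = 2.37168×10^8 s, and t = π√(a_t³/μ).
So a_t = (μ t²/π²)^(1/3) = (1.327×10^11 × (2.37168×10^8)² / π²)^(1/3) = 9.1109×10^8 km.
Since a_t = (r₁ + r₂)/2, r₂ = 2a_t − r₁ = 2×9.1109×10^8 − 2.81248×10^8 = 1.540932×10^9 km.
In AU: r₂ = 1.540932×10^9 / 1.496×10^8 = 10.30 AU.

r₂ = 10.30 AU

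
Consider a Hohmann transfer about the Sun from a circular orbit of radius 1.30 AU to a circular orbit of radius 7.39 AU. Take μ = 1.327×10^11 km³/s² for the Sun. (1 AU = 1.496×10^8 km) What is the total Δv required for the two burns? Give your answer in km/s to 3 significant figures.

Δv = 12.9 km/s

In km: r₁ = 1.30 × 1.496×10^8 = 1.9448×10^8 km; r₂ = 7.39 × 1.496×10^8 = 1.105544×10^9 km.
Semi-major axis of the transfer orbit: a_t = (1.9448×10^8 + 1.105544×10^9)/2 = 6.50012×10^8 km.
Circular speed at r₁: v₁ = √(μ/r₁) = √(1.327×10^11/1.9448×10^8) = 26.121 km/s.
Transfer-orbit speed at r₁ (vis-viva): v_p = √[μ(2/r₁ − 1/a_t)] = 34.066 km/s.
First burn Δv₁ = |v_p − v₁| = 7.945 km/s.
At r₂, v₂ = √(μ/r₂) = 10.956 km/s.
Transfer-orbit speed at r₂: v_a = √[μ(2/r₂ − 1/a_t)] = 5.9927 km/s.
Second burn Δv₂ = |v₂ − v_a| = 4.963 km/s.
Total Δv = Δv₁ + Δv₂ = 12.91 km/s.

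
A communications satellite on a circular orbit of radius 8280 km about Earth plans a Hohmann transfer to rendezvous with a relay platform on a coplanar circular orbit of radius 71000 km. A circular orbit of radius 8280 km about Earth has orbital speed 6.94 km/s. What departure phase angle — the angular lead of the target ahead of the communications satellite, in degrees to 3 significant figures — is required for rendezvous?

φ = 105°

From the circular-orbit relation v² = μ/r at r = 8280 km: μ = v²r = (6.94)² × 8280 = 3.98795×10^5 km³/s².
Transfer-ellipse semi-major axis a_t = (r₁ + r₂)/2 = (8280 + 71000)/2 = 39640 km.
The half-period of the transfer ellipse is t = π√(a_t³/μ) = 39262 s.
Target angular speed ω₂ = √(μ/r₂³) = 3.3380×10^-5 rad/s.
Angle swept by the target during transfer: ω₂·t = 1.3106 rad = 75.09°.
Arrival is 180° from departure on the ellipse, so φ = 180° − 75.09° = 105°.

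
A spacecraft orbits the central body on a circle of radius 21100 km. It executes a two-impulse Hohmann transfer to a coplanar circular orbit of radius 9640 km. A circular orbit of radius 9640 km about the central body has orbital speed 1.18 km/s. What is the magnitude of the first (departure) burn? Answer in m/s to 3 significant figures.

From the circular-orbit relation v² = μ/r at r = 9640 km: μ = v²r = (1.18)² × 9640 = 13422.7 km³/s².
Semi-major axis of the transfer orbit: a_t = (21100 + 9640)/2 = 15370 km.
On the circular orbit at r = 21100 km, v_c = √(μ/r) = 0.7976 km/s.
Vis-viva on the transfer ellipse at r = 21100 km gives v_t = √[μ(2/r − 1/a_t)] = 0.6317 km/s.
Δv₁ = |v_t − v_c| = |0.6317 − 0.7976| = 0.1659 km/s.

Δv₁ = 166 m/s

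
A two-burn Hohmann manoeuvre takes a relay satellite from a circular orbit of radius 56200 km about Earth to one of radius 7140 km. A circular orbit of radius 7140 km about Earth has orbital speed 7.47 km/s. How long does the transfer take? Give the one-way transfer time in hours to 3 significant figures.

From the circular-orbit relation v² = μ/r at r = 7140 km: μ = v²r = (7.47)² × 7140 = 3.98418×10^5 km³/s².
Semi-major axis of the transfer orbit: a_t = (56200 + 7140)/2 = 31670 km.
Transfer time t = π√(a_t³/μ) = π√((31670)³ / 3.98418×10^5) = 28050 s.
Converting: 28050 s ÷ 3600 s/hour = 7.79 hours.

t = 7.79 hours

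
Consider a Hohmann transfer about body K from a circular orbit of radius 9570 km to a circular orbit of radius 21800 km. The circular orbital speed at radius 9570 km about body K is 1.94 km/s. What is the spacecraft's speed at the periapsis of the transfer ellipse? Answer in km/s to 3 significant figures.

v = 2.29 km/s

From the circular-orbit relation v² = μ/r at r = 9570 km: μ = v²r = (1.94)² × 9570 = 36017.7 km³/s².
Transfer-ellipse semi-major axis a_t = (r₁ + r₂)/2 = (9570 + 21800)/2 = 15685 km.
At periapsis, r = 9570 km.
From the vis-viva equation, v = √[μ(2/r − 1/a_t)] = 2.287 km/s.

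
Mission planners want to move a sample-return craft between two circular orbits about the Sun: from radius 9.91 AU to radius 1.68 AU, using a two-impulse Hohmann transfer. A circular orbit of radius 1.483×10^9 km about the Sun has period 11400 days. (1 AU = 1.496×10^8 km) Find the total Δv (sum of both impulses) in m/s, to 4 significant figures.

From Kepler's third law T² = 4π²r³/μ at r = 1.483×10^9 km, T = 11400 days = 11400 × 86400 s = 9.8496×10^8 s: μ = 4π²r³/T² = 1.32723×10^11 km³/s².
In km: r₁ = 9.91 × 1.496×10^8 = 1.482536×10^9 km; r₂ = 1.68 × 1.496×10^8 = 2.51328×10^8 km.
Transfer-ellipse semi-major axis a_t = (r₁ + r₂)/2 = (1.482536×10^9 + 2.51328×10^8)/2 = 8.66932×10^8 km.
At r₁ the circular-orbit speed is v₁ = √(μ/r₁) = 9.4617 km/s.
On the transfer ellipse at r₁, vis-viva equation gives v_a = √[μ(2/r₁ − 1/a_t)] = 5.0945 km/s.
First burn Δv₁ = |v_a − v₁| = 4.367 km/s.
At r₂, v₂ = √(μ/r₂) = 22.980 km/s.
Transfer-orbit speed at r₂: v_p = √[μ(2/r₂ − 1/a_t)] = 30.051 km/s.
Second burn Δv₂ = |v₂ − v_p| = 7.071 km/s.
Total Δv = Δv₁ + Δv₂ = 11.44 km/s.

Δv = 11440 m/s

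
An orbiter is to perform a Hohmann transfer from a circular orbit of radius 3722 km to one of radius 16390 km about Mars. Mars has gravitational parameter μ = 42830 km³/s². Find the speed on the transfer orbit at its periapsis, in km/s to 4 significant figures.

The Hohmann ellipse has a_t = (r₁ + r₂)/2 = 10056 km.
The periapsis of the transfer ellipse is at r = 3722 km.
From the vis-viva equation, v = √[μ(2/r − 1/a_t)] = 4.331 km/s.

v = 4.331 km/s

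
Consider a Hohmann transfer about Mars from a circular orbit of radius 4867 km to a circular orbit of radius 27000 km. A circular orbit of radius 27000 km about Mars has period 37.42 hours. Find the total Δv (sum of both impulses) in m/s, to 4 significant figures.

From Kepler's third law T² = 4π²r³/μ at r = 27000 km, T = 37.42 hours = 37.42 × 3600 s = 1.34712×10^5 s: μ = 4π²r³/T² = 42819.2 km³/s².
The Hohmann ellipse has a_t = (r₁ + r₂)/2 = 15933.5 km.
At r₁ the circular-orbit speed is v₁ = √(μ/r₁) = 2.966 km/s.
On the transfer ellipse at r₁, vis-viva gives v_p = √[μ(2/r₁ − 1/a_t)] = 3.861 km/s.
First burn Δv₁ = |v_p − v₁| = 0.8950 km/s.
Circular speed at r₂: v₂ = √(μ/r₂) = 1.2593 km/s.
Transfer-orbit speed at r₂: v_a = √[μ(2/r₂ − 1/a_t)] = 0.69601 km/s.
Second burn Δv₂ = |v₂ − v_a| = 0.5633 km/s.
Total Δv = Δv₁ + Δv₂ = 1.458 km/s.

Δv = 1458 m/s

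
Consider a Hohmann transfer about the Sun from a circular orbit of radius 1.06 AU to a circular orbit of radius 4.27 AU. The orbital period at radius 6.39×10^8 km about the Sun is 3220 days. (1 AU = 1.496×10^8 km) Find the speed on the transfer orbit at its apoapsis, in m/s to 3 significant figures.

v = 9100 m/s

From Kepler's third law T² = 4π²r³/μ at r = 6.39×10^8 km, T = 3220 days = 3220 × 86400 s = 2.78208×10^8 s: μ = 4π²r³/T² = 1.33083×10^11 km³/s².
In km: r₁ = 1.06 × 1.496×10^8 = 1.58576×10^8 km; r₂ = 4.27 × 1.496×10^8 = 6.38792×10^8 km.
Semi-major axis of the transfer orbit: a_t = (1.58576×10^8 + 6.38792×10^8)/2 = 3.98684×10^8 km.
At apoapsis, r = 6.38792×10^8 km.
From the vis-viva equation, v = √[μ(2/r − 1/a_t)] = 9.103 km/s.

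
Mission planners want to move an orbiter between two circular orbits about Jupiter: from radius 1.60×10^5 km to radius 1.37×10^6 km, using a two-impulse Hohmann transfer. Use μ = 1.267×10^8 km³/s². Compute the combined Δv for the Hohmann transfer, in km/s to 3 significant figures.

Δv = 14.7 km/s

The Hohmann ellipse has a_t = (r₁ + r₂)/2 = 7.650×10^5 km.
Circular speed at r₁: v₁ = √(μ/r₁) = √(1.267×10^8/1.600×10^5) = 28.140 km/s.
Transfer-orbit speed at r₁ (v² = μ(2/r − 1/a)): v_p = √[μ(2/r₁ − 1/a_t)] = 37.658 km/s.
First burn Δv₁ = |v_p − v₁| = 9.518 km/s.
At r₂, v₂ = √(μ/r₂) = 9.617 km/s.
Transfer-orbit speed at r₂: v_a = √[μ(2/r₂ − 1/a_t)] = 4.398 km/s.
Second burn Δv₂ = |v₂ − v_a| = 5.219 km/s.
Δv = Δv₁ + Δv₂ = 9.518 + 5.219 = 14.74 km/s.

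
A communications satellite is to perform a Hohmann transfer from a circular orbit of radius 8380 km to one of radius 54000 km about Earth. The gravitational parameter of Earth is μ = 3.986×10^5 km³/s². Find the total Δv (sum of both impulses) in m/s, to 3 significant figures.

Δv = 3490 m/s

The Hohmann ellipse has a_t = (r₁ + r₂)/2 = 31190 km.
At r₁ the circular-orbit speed is v₁ = √(μ/r₁) = 6.897 km/s.
Transfer-orbit speed at r₁ (v² = μ(2/r − 1/a)): v_p = √[μ(2/r₁ − 1/a_t)] = 9.075 km/s.
First burn Δv₁ = |v_p − v₁| = 2.178 km/s.
At r₂, v₂ = √(μ/r₂) = 2.717 km/s.
Transfer-orbit speed at r₂: v_a = √[μ(2/r₂ − 1/a_t)] = 1.408 km/s.
Second burn Δv₂ = |v₂ − v_a| = 1.309 km/s.
Δv = Δv₁ + Δv₂ = 2.178 + 1.309 = 3.487 km/s.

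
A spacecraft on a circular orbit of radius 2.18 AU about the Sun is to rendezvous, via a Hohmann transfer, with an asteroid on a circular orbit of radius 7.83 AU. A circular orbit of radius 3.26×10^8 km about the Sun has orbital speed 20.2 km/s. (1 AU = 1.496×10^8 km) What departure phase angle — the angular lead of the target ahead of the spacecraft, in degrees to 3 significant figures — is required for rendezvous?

From the circular-orbit relation v² = μ/r at r = 3.26×10^8 km: μ = v²r = (20.2)² × 3.26×10^8 = 1.33021×10^11 km³/s².
In km: r₁ = 2.18 × 1.496×10^8 = 3.26128×10^8 km; r₂ = 7.83 × 1.496×10^8 = 1.171368×10^9 km.
Transfer-ellipse semi-major axis a_t = (r₁ + r₂)/2 = (3.26128×10^8 + 1.171368×10^9)/2 = 7.48748×10^8 km.
The half-period of the transfer ellipse is t = π√(a_t³/μ) = 1.7648×10^8 s.
Target angular speed ω₂ = √(μ/r₂³) = 9.0975×10^-9 rad/s.
Angle swept by the target during transfer: ω₂·t = 1.6055 rad = 91.99°.
The spacecraft traverses 180° on the transfer ellipse, so the target must lead by 180° − 91.99° = 88.0°.

φ = 88.0°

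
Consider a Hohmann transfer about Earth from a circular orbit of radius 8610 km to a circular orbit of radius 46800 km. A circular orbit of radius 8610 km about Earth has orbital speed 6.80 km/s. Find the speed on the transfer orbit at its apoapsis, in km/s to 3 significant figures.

v = 1.63 km/s

From the circular-orbit relation v² = μ/r at r = 8610 km: μ = v²r = (6.80)² × 8610 = 3.98126×10^5 km³/s².
Transfer-ellipse semi-major axis a_t = (r₁ + r₂)/2 = (8610 + 46800)/2 = 27705 km.
The apoapsis of the transfer ellipse is at r = 46800 km.
Vis-viva: v = √[μ(2/r − 1/a_t)] = √[3.98126×10^5 × (2/46800 − 1/27705)] = 1.626 km/s.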